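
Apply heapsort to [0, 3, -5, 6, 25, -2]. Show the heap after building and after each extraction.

Build heap: [25, 6, -2, 0, 3, -5]
Extract 25: [6, 3, -2, 0, -5, 25]
Extract 6: [3, 0, -2, -5, 6, 25]
Extract 3: [0, -5, -2, 3, 6, 25]
Extract 0: [-2, -5, 0, 3, 6, 25]
Extract -2: [-5, -2, 0, 3, 6, 25]


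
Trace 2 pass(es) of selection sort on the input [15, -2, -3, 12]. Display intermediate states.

Pass 1: Select minimum -3 at index 2, swap -> [-3, -2, 15, 12]
Pass 2: Select minimum -2 at index 1, swap -> [-3, -2, 15, 12]


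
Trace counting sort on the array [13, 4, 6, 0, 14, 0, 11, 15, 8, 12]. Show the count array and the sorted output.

Count array: [2, 0, 0, 0, 1, 0, 1, 0, 1, 0, 0, 1, 1, 1, 1, 1]
(count[i] = number of elements equal to i)
Cumulative count: [2, 2, 2, 2, 3, 3, 4, 4, 5, 5, 5, 6, 7, 8, 9, 10]
Sorted: [0, 0, 4, 6, 8, 11, 12, 13, 14, 15]


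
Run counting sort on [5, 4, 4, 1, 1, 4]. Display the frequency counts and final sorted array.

Count array: [0, 2, 0, 0, 3, 1]
(count[i] = number of elements equal to i)
Cumulative count: [0, 2, 2, 2, 5, 6]
Sorted: [1, 1, 4, 4, 4, 5]


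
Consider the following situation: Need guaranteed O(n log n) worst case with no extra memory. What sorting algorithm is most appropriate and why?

Best choice: Heapsort
Reason: Heapsort is O(n log n) worst case and sorts in-place; quicksort can degrade to O(n^2)


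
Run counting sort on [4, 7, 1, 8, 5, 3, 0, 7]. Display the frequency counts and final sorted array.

Count array: [1, 1, 0, 1, 1, 1, 0, 2, 1]
(count[i] = number of elements equal to i)
Cumulative count: [1, 2, 2, 3, 4, 5, 5, 7, 8]
Sorted: [0, 1, 3, 4, 5, 7, 7, 8]


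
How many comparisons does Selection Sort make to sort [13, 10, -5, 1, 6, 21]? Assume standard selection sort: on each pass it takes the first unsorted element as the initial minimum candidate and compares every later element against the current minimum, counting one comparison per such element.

Pass 1: scan indices 1..5 for the minimum = 5 comparison(s); min is -5, place at index 0 -> [-5, 10, 13, 1, 6, 21]
Pass 2: scan indices 2..5 for the minimum = 4 comparison(s); min is 1, place at index 1 -> [-5, 1, 13, 10, 6, 21]
Pass 3: scan indices 3..5 for the minimum = 3 comparison(s); min is 6, place at index 2 -> [-5, 1, 6, 10, 13, 21]
Pass 4: scan indices 4..5 for the minimum = 2 comparison(s); min is 10, place at index 3 -> [-5, 1, 6, 10, 13, 21]
Pass 5: scan indices 5..5 for the minimum = 1 comparison(s); min is 13, place at index 4 -> [-5, 1, 6, 10, 13, 21]
Selection sort always scans the whole unsorted suffix, so the count is (n-1) + (n-2) + ... + 1 = n(n-1)/2 = 6*5/2 = 15 regardless of the input order.
Total comparisons: 5 + 4 + 3 + 2 + 1 = 15


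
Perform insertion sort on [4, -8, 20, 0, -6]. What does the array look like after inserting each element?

First element 4 is already 'sorted'
Insert -8: shifted 1 elements -> [-8, 4, 20, 0, -6]
Insert 20: shifted 0 elements -> [-8, 4, 20, 0, -6]
Insert 0: shifted 2 elements -> [-8, 0, 4, 20, -6]
Insert -6: shifted 3 elements -> [-8, -6, 0, 4, 20]


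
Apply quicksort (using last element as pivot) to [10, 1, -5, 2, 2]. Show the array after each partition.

Partition 1: pivot=2 at index 3 -> [1, -5, 2, 2, 10]
Partition 2: pivot=2 at index 2 -> [1, -5, 2, 2, 10]
Partition 3: pivot=-5 at index 0 -> [-5, 1, 2, 2, 10]


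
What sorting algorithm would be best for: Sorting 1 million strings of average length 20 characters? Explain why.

Best choice: MSD radix sort or Mergesort
Reason: MSD radix sort is a non-comparison sort that buckets the strings by successive character positions, running in time proportional to the total number of characters examined rather than O(n log n) string comparisons; mergesort is a stable O(n log n)-comparison alternative that works for arbitrary variable-length keys


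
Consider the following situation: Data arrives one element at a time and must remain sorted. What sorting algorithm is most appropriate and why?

Best choice: Insertion sort
Reason: Insertion sort naturally handles online/streaming input by inserting each new element into sorted position


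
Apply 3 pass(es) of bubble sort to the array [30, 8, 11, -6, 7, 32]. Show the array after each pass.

After pass 1: [8, 11, -6, 7, 30, 32] (4 swaps)
After pass 2: [8, -6, 7, 11, 30, 32] (2 swaps)
After pass 3: [-6, 7, 8, 11, 30, 32] (2 swaps)
Total swaps: 8


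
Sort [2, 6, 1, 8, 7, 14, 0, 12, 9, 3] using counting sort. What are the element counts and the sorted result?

Count array: [1, 1, 1, 1, 0, 0, 1, 1, 1, 1, 0, 0, 1, 0, 1]
(count[i] = number of elements equal to i)
Cumulative count: [1, 2, 3, 4, 4, 4, 5, 6, 7, 8, 8, 8, 9, 9, 10]
Sorted: [0, 1, 2, 3, 6, 7, 8, 9, 12, 14]


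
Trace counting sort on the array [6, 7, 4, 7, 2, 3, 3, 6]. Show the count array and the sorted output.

Count array: [0, 0, 1, 2, 1, 0, 2, 2]
(count[i] = number of elements equal to i)
Cumulative count: [0, 0, 1, 3, 4, 4, 6, 8]
Sorted: [2, 3, 3, 4, 6, 6, 7, 7]


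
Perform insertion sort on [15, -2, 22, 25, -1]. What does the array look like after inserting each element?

First element 15 is already 'sorted'
Insert -2: shifted 1 elements -> [-2, 15, 22, 25, -1]
Insert 22: shifted 0 elements -> [-2, 15, 22, 25, -1]
Insert 25: shifted 0 elements -> [-2, 15, 22, 25, -1]
Insert -1: shifted 3 elements -> [-2, -1, 15, 22, 25]


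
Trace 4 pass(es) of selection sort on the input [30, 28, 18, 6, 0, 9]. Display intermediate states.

Pass 1: Select minimum 0 at index 4, swap -> [0, 28, 18, 6, 30, 9]
Pass 2: Select minimum 6 at index 3, swap -> [0, 6, 18, 28, 30, 9]
Pass 3: Select minimum 9 at index 5, swap -> [0, 6, 9, 28, 30, 18]
Pass 4: Select minimum 18 at index 5, swap -> [0, 6, 9, 18, 30, 28]


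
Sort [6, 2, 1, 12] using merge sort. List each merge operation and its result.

Divide and conquer:
  Merge [6] + [2] -> [2, 6]
  Merge [1] + [12] -> [1, 12]
  Merge [2, 6] + [1, 12] -> [1, 2, 6, 12]


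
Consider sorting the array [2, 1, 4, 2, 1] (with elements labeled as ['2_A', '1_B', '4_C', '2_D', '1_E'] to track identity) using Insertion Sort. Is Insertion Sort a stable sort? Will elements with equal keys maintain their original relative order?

Trace Insertion Sort on the labeled array (the key is the number; the letter only tracks identity):
  Insert 1_B at index 0: [1_B, 2_A, 4_C, 2_D, 1_E]
  Insert 4_C at index 2: [1_B, 2_A, 4_C, 2_D, 1_E]
  Insert 2_D at index 2: [1_B, 2_A, 2_D, 4_C, 1_E]
  Insert 1_E at index 1: [1_B, 1_E, 2_A, 2_D, 4_C]
Final order: [1_B, 1_E, 2_A, 2_D, 4_C]
Equal keys:
  value 1: originally 1_B, 1_E; after sorting 1_B, 1_E -> order preserved
  value 2: originally 2_A, 2_D; after sorting 2_A, 2_D -> order preserved
All equal keys kept their original relative order. Insertion Sort is stable: elements are shifted only while they are strictly greater than the key, so a key is inserted after any equal elements already placed.
Answer: Stable


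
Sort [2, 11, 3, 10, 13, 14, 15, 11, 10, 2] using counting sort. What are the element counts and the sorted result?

Count array: [0, 0, 2, 1, 0, 0, 0, 0, 0, 0, 2, 2, 0, 1, 1, 1]
(count[i] = number of elements equal to i)
Cumulative count: [0, 0, 2, 3, 3, 3, 3, 3, 3, 3, 5, 7, 7, 8, 9, 10]
Sorted: [2, 2, 3, 10, 10, 11, 11, 13, 14, 15]


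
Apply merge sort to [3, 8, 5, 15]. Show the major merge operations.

Divide and conquer:
  Merge [3] + [8] -> [3, 8]
  Merge [5] + [15] -> [5, 15]
  Merge [3, 8] + [5, 15] -> [3, 5, 8, 15]


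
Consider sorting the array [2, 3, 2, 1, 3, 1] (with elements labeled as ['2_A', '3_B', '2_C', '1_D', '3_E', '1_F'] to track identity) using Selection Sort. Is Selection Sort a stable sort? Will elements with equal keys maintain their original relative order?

Trace Selection Sort on the labeled array (the key is the number; the letter only tracks identity):
  Pass 1: minimum of unsorted part is 1_D at index 3; swap it with 2_A at index 0 -> [1_D, 3_B, 2_C, 2_A, 3_E, 1_F]
  Pass 2: minimum of unsorted part is 1_F at index 5; swap it with 3_B at index 1 -> [1_D, 1_F, 2_C, 2_A, 3_E, 3_B]
  Pass 3: minimum 2_C is already at index 2; no swap -> [1_D, 1_F, 2_C, 2_A, 3_E, 3_B]
  Pass 4: minimum 2_A is already at index 3; no swap -> [1_D, 1_F, 2_C, 2_A, 3_E, 3_B]
  Pass 5: minimum 3_E is already at index 4; no swap -> [1_D, 1_F, 2_C, 2_A, 3_E, 3_B]
Final order: [1_D, 1_F, 2_C, 2_A, 3_E, 3_B]
Equal keys:
  value 1: originally 1_D, 1_F; after sorting 1_D, 1_F -> order preserved
  value 2: originally 2_A, 2_C; after sorting 2_C, 2_A -> order changed
  value 3: originally 3_B, 3_E; after sorting 3_E, 3_B -> order changed
Equal keys were reordered, so Selection Sort is not stable: the long-range swap that moves the minimum into place can carry an element past an equal key. (One such input is enough; an unstable sort may happen to preserve order on other inputs, but it gives no guarantee.)
Answer: Not stable


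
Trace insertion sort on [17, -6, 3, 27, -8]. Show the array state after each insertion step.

First element 17 is already 'sorted'
Insert -6: shifted 1 elements -> [-6, 17, 3, 27, -8]
Insert 3: shifted 1 elements -> [-6, 3, 17, 27, -8]
Insert 27: shifted 0 elements -> [-6, 3, 17, 27, -8]
Insert -8: shifted 4 elements -> [-8, -6, 3, 17, 27]


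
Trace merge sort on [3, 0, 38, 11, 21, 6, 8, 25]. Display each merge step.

Divide and conquer:
  Merge [3] + [0] -> [0, 3]
  Merge [38] + [11] -> [11, 38]
  Merge [0, 3] + [11, 38] -> [0, 3, 11, 38]
  Merge [21] + [6] -> [6, 21]
  Merge [8] + [25] -> [8, 25]
  Merge [6, 21] + [8, 25] -> [6, 8, 21, 25]
  Merge [0, 3, 11, 38] + [6, 8, 21, 25] -> [0, 3, 6, 8, 11, 21, 25, 38]


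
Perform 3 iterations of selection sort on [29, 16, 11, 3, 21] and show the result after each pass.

Pass 1: Select minimum 3 at index 3, swap -> [3, 16, 11, 29, 21]
Pass 2: Select minimum 11 at index 2, swap -> [3, 11, 16, 29, 21]
Pass 3: Select minimum 16 at index 2, swap -> [3, 11, 16, 29, 21]


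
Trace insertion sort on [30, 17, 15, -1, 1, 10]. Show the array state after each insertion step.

First element 30 is already 'sorted'
Insert 17: shifted 1 elements -> [17, 30, 15, -1, 1, 10]
Insert 15: shifted 2 elements -> [15, 17, 30, -1, 1, 10]
Insert -1: shifted 3 elements -> [-1, 15, 17, 30, 1, 10]
Insert 1: shifted 3 elements -> [-1, 1, 15, 17, 30, 10]
Insert 10: shifted 3 elements -> [-1, 1, 10, 15, 17, 30]


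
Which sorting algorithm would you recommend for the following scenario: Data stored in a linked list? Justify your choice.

Best choice: Merge sort
Reason: Merge sort doesn't require random access; can be done in O(1) extra space for linked lists


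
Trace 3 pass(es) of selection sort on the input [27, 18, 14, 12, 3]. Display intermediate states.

Pass 1: Select minimum 3 at index 4, swap -> [3, 18, 14, 12, 27]
Pass 2: Select minimum 12 at index 3, swap -> [3, 12, 14, 18, 27]
Pass 3: Select minimum 14 at index 2, swap -> [3, 12, 14, 18, 27]


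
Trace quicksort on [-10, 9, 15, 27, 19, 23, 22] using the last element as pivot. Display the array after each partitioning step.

Partition 1: pivot=22 at index 4 -> [-10, 9, 15, 19, 22, 23, 27]
Partition 2: pivot=19 at index 3 -> [-10, 9, 15, 19, 22, 23, 27]
Partition 3: pivot=15 at index 2 -> [-10, 9, 15, 19, 22, 23, 27]
Partition 4: pivot=9 at index 1 -> [-10, 9, 15, 19, 22, 23, 27]
Partition 5: pivot=27 at index 6 -> [-10, 9, 15, 19, 22, 23, 27]


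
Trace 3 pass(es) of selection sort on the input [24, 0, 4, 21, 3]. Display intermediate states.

Pass 1: Select minimum 0 at index 1, swap -> [0, 24, 4, 21, 3]
Pass 2: Select minimum 3 at index 4, swap -> [0, 3, 4, 21, 24]
Pass 3: Select minimum 4 at index 2, swap -> [0, 3, 4, 21, 24]


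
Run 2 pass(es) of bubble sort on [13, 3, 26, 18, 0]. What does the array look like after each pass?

After pass 1: [3, 13, 18, 0, 26] (3 swaps)
After pass 2: [3, 13, 0, 18, 26] (1 swaps)
Total swaps: 4


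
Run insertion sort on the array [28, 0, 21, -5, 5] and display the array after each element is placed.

First element 28 is already 'sorted'
Insert 0: shifted 1 elements -> [0, 28, 21, -5, 5]
Insert 21: shifted 1 elements -> [0, 21, 28, -5, 5]
Insert -5: shifted 3 elements -> [-5, 0, 21, 28, 5]
Insert 5: shifted 2 elements -> [-5, 0, 5, 21, 28]


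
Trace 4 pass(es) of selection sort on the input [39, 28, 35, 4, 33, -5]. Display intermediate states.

Pass 1: Select minimum -5 at index 5, swap -> [-5, 28, 35, 4, 33, 39]
Pass 2: Select minimum 4 at index 3, swap -> [-5, 4, 35, 28, 33, 39]
Pass 3: Select minimum 28 at index 3, swap -> [-5, 4, 28, 35, 33, 39]
Pass 4: Select minimum 33 at index 4, swap -> [-5, 4, 28, 33, 35, 39]


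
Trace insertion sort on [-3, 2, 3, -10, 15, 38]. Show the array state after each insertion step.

First element -3 is already 'sorted'
Insert 2: shifted 0 elements -> [-3, 2, 3, -10, 15, 38]
Insert 3: shifted 0 elements -> [-3, 2, 3, -10, 15, 38]
Insert -10: shifted 3 elements -> [-10, -3, 2, 3, 15, 38]
Insert 15: shifted 0 elements -> [-10, -3, 2, 3, 15, 38]
Insert 38: shifted 0 elements -> [-10, -3, 2, 3, 15, 38]


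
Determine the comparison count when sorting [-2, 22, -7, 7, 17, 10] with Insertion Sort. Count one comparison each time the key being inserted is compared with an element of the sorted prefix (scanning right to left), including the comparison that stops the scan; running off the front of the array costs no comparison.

Insert 22: -2 <= 22 (stop) = 1 comparison(s) -> [-2, 22, -7, 7, 17, 10]
Insert -7: 22 > -7 (shift), -2 > -7 (shift), reached front = 2 comparison(s) -> [-7, -2, 22, 7, 17, 10]
Insert 7: 22 > 7 (shift), -2 <= 7 (stop) = 2 comparison(s) -> [-7, -2, 7, 22, 17, 10]
Insert 17: 22 > 17 (shift), 7 <= 17 (stop) = 2 comparison(s) -> [-7, -2, 7, 17, 22, 10]
Insert 10: 22 > 10 (shift), 17 > 10 (shift), 7 <= 10 (stop) = 3 comparison(s) -> [-7, -2, 7, 10, 17, 22]
Total comparisons: 1 + 2 + 2 + 2 + 3 = 10


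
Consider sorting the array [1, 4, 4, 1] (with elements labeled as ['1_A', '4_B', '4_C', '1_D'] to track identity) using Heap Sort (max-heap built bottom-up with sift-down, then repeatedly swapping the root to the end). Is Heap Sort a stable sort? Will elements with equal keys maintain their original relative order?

Trace Heap Sort on the labeled array (the key is the number; the letter only tracks identity):
  Build max-heap: [4_B, 1_A, 4_C, 1_D]
  Swap root 4_B to index 3, re-heapify first 3 -> [4_C, 1_A, 1_D, 4_B]
  Swap root 4_C to index 2, re-heapify first 2 -> [1_D, 1_A, 4_C, 4_B]
  Swap root 1_D to index 1, re-heapify first 1 -> [1_A, 1_D, 4_C, 4_B]
Final order: [1_A, 1_D, 4_C, 4_B]
Equal keys:
  value 1: originally 1_A, 1_D; after sorting 1_A, 1_D -> order preserved
  value 4: originally 4_B, 4_C; after sorting 4_C, 4_B -> order changed
Equal keys were reordered, so Heap Sort is not stable: heap construction and root-to-end swaps move elements without regard to the original order of equal keys. (One such input is enough; an unstable sort may happen to preserve order on other inputs, but it gives no guarantee.)
Answer: Not stable


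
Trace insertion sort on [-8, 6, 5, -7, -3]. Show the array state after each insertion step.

First element -8 is already 'sorted'
Insert 6: shifted 0 elements -> [-8, 6, 5, -7, -3]
Insert 5: shifted 1 elements -> [-8, 5, 6, -7, -3]
Insert -7: shifted 2 elements -> [-8, -7, 5, 6, -3]
Insert -3: shifted 2 elements -> [-8, -7, -3, 5, 6]


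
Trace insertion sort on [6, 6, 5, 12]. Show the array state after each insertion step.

First element 6 is already 'sorted'
Insert 6: shifted 0 elements -> [6, 6, 5, 12]
Insert 5: shifted 2 elements -> [5, 6, 6, 12]
Insert 12: shifted 0 elements -> [5, 6, 6, 12]


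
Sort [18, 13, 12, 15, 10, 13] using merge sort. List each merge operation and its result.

Divide and conquer:
  Merge [13] + [12] -> [12, 13]
  Merge [18] + [12, 13] -> [12, 13, 18]
  Merge [10] + [13] -> [10, 13]
  Merge [15] + [10, 13] -> [10, 13, 15]
  Merge [12, 13, 18] + [10, 13, 15] -> [10, 12, 13, 13, 15, 18]


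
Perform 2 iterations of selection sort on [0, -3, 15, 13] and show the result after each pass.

Pass 1: Select minimum -3 at index 1, swap -> [-3, 0, 15, 13]
Pass 2: Select minimum 0 at index 1, swap -> [-3, 0, 15, 13]


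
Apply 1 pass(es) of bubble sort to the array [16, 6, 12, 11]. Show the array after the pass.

After pass 1: [6, 12, 11, 16] (3 swaps)
Total swaps: 3


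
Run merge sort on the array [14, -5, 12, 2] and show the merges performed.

Divide and conquer:
  Merge [14] + [-5] -> [-5, 14]
  Merge [12] + [2] -> [2, 12]
  Merge [-5, 14] + [2, 12] -> [-5, 2, 12, 14]


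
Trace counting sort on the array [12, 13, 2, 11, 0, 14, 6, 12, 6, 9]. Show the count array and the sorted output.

Count array: [1, 0, 1, 0, 0, 0, 2, 0, 0, 1, 0, 1, 2, 1, 1]
(count[i] = number of elements equal to i)
Cumulative count: [1, 1, 2, 2, 2, 2, 4, 4, 4, 5, 5, 6, 8, 9, 10]
Sorted: [0, 2, 6, 6, 9, 11, 12, 12, 13, 14]


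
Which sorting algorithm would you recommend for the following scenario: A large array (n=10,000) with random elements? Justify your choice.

Best choice: Quicksort or Mergesort
Reason: Both have O(n log n) average case; quicksort has lower constant factors


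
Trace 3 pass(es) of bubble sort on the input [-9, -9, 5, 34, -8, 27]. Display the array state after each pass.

After pass 1: [-9, -9, 5, -8, 27, 34] (2 swaps)
After pass 2: [-9, -9, -8, 5, 27, 34] (1 swaps)
After pass 3: [-9, -9, -8, 5, 27, 34] (0 swaps)
Total swaps: 3


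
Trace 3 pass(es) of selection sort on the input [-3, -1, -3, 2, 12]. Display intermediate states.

Pass 1: Select minimum -3 at index 0, swap -> [-3, -1, -3, 2, 12]
Pass 2: Select minimum -3 at index 2, swap -> [-3, -3, -1, 2, 12]
Pass 3: Select minimum -1 at index 2, swap -> [-3, -3, -1, 2, 12]


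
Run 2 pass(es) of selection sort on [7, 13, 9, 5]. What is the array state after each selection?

Pass 1: Select minimum 5 at index 3, swap -> [5, 13, 9, 7]
Pass 2: Select minimum 7 at index 3, swap -> [5, 7, 9, 13]


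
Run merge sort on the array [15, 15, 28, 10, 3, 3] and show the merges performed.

Divide and conquer:
  Merge [15] + [28] -> [15, 28]
  Merge [15] + [15, 28] -> [15, 15, 28]
  Merge [3] + [3] -> [3, 3]
  Merge [10] + [3, 3] -> [3, 3, 10]
  Merge [15, 15, 28] + [3, 3, 10] -> [3, 3, 10, 15, 15, 28]


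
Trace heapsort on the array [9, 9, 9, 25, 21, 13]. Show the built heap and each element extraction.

Build heap: [25, 21, 13, 9, 9, 9]
Extract 25: [21, 9, 13, 9, 9, 25]
Extract 21: [13, 9, 9, 9, 21, 25]
Extract 13: [9, 9, 9, 13, 21, 25]
Extract 9: [9, 9, 9, 13, 21, 25]
Extract 9: [9, 9, 9, 13, 21, 25]


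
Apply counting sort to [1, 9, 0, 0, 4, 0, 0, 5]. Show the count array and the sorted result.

Count array: [4, 1, 0, 0, 1, 1, 0, 0, 0, 1]
(count[i] = number of elements equal to i)
Cumulative count: [4, 5, 5, 5, 6, 7, 7, 7, 7, 8]
Sorted: [0, 0, 0, 0, 1, 4, 5, 9]


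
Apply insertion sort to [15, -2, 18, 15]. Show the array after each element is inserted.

First element 15 is already 'sorted'
Insert -2: shifted 1 elements -> [-2, 15, 18, 15]
Insert 18: shifted 0 elements -> [-2, 15, 18, 15]
Insert 15: shifted 1 elements -> [-2, 15, 15, 18]


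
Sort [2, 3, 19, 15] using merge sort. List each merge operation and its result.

Divide and conquer:
  Merge [2] + [3] -> [2, 3]
  Merge [19] + [15] -> [15, 19]
  Merge [2, 3] + [15, 19] -> [2, 3, 15, 19]


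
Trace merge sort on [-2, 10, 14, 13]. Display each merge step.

Divide and conquer:
  Merge [-2] + [10] -> [-2, 10]
  Merge [14] + [13] -> [13, 14]
  Merge [-2, 10] + [13, 14] -> [-2, 10, 13, 14]


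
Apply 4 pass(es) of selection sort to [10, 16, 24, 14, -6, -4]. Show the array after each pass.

Pass 1: Select minimum -6 at index 4, swap -> [-6, 16, 24, 14, 10, -4]
Pass 2: Select minimum -4 at index 5, swap -> [-6, -4, 24, 14, 10, 16]
Pass 3: Select minimum 10 at index 4, swap -> [-6, -4, 10, 14, 24, 16]
Pass 4: Select minimum 14 at index 3, swap -> [-6, -4, 10, 14, 24, 16]


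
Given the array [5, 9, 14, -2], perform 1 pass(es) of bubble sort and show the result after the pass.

After pass 1: [5, 9, -2, 14] (1 swaps)
Total swaps: 1


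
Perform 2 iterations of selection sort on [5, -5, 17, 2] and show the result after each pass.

Pass 1: Select minimum -5 at index 1, swap -> [-5, 5, 17, 2]
Pass 2: Select minimum 2 at index 3, swap -> [-5, 2, 17, 5]


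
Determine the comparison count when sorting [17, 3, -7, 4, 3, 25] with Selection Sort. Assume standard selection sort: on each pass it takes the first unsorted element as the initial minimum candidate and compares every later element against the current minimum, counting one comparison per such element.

Pass 1: scan indices 1..5 for the minimum = 5 comparison(s); min is -7, place at index 0 -> [-7, 3, 17, 4, 3, 25]
Pass 2: scan indices 2..5 for the minimum = 4 comparison(s); min is 3, place at index 1 -> [-7, 3, 17, 4, 3, 25]
Pass 3: scan indices 3..5 for the minimum = 3 comparison(s); min is 3, place at index 2 -> [-7, 3, 3, 4, 17, 25]
Pass 4: scan indices 4..5 for the minimum = 2 comparison(s); min is 4, place at index 3 -> [-7, 3, 3, 4, 17, 25]
Pass 5: scan indices 5..5 for the minimum = 1 comparison(s); min is 17, place at index 4 -> [-7, 3, 3, 4, 17, 25]
Selection sort always scans the whole unsorted suffix, so the count is (n-1) + (n-2) + ... + 1 = n(n-1)/2 = 6*5/2 = 15 regardless of the input order.
Total comparisons: 5 + 4 + 3 + 2 + 1 = 15


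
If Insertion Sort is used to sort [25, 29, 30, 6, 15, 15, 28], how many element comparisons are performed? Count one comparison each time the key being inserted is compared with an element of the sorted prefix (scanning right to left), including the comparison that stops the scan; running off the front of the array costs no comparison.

Insert 29: 25 <= 29 (stop) = 1 comparison(s) -> [25, 29, 30, 6, 15, 15, 28]
Insert 30: 29 <= 30 (stop) = 1 comparison(s) -> [25, 29, 30, 6, 15, 15, 28]
Insert 6: 30 > 6 (shift), 29 > 6 (shift), 25 > 6 (shift), reached front = 3 comparison(s) -> [6, 25, 29, 30, 15, 15, 28]
Insert 15: 30 > 15 (shift), 29 > 15 (shift), 25 > 15 (shift), 6 <= 15 (stop) = 4 comparison(s) -> [6, 15, 25, 29, 30, 15, 28]
Insert 15: 30 > 15 (shift), 29 > 15 (shift), 25 > 15 (shift), 15 <= 15 (stop) = 4 comparison(s) -> [6, 15, 15, 25, 29, 30, 28]
Insert 28: 30 > 28 (shift), 29 > 28 (shift), 25 <= 28 (stop) = 3 comparison(s) -> [6, 15, 15, 25, 28, 29, 30]
Total comparisons: 1 + 1 + 3 + 4 + 4 + 3 = 16


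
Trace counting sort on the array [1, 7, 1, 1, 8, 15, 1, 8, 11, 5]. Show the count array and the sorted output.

Count array: [0, 4, 0, 0, 0, 1, 0, 1, 2, 0, 0, 1, 0, 0, 0, 1]
(count[i] = number of elements equal to i)
Cumulative count: [0, 4, 4, 4, 4, 5, 5, 6, 8, 8, 8, 9, 9, 9, 9, 10]
Sorted: [1, 1, 1, 1, 5, 7, 8, 8, 11, 15]


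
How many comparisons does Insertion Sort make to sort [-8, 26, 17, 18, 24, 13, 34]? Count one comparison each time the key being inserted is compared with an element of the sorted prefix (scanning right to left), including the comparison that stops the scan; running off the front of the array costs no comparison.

Insert 26: -8 <= 26 (stop) = 1 comparison(s) -> [-8, 26, 17, 18, 24, 13, 34]
Insert 17: 26 > 17 (shift), -8 <= 17 (stop) = 2 comparison(s) -> [-8, 17, 26, 18, 24, 13, 34]
Insert 18: 26 > 18 (shift), 17 <= 18 (stop) = 2 comparison(s) -> [-8, 17, 18, 26, 24, 13, 34]
Insert 24: 26 > 24 (shift), 18 <= 24 (stop) = 2 comparison(s) -> [-8, 17, 18, 24, 26, 13, 34]
Insert 13: 26 > 13 (shift), 24 > 13 (shift), 18 > 13 (shift), 17 > 13 (shift), -8 <= 13 (stop) = 5 comparison(s) -> [-8, 13, 17, 18, 24, 26, 34]
Insert 34: 26 <= 34 (stop) = 1 comparison(s) -> [-8, 13, 17, 18, 24, 26, 34]
Total comparisons: 1 + 2 + 2 + 2 + 5 + 1 = 13


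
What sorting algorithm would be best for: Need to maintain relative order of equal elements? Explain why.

Best choice: Merge sort or Insertion sort
Reason: Both are stable; quicksort and heapsort are not stable


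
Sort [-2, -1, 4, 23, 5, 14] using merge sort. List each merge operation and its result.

Divide and conquer:
  Merge [-1] + [4] -> [-1, 4]
  Merge [-2] + [-1, 4] -> [-2, -1, 4]
  Merge [5] + [14] -> [5, 14]
  Merge [23] + [5, 14] -> [5, 14, 23]
  Merge [-2, -1, 4] + [5, 14, 23] -> [-2, -1, 4, 5, 14, 23]


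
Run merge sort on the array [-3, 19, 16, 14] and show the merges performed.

Divide and conquer:
  Merge [-3] + [19] -> [-3, 19]
  Merge [16] + [14] -> [14, 16]
  Merge [-3, 19] + [14, 16] -> [-3, 14, 16, 19]


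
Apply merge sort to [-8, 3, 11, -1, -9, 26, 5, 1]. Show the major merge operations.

Divide and conquer:
  Merge [-8] + [3] -> [-8, 3]
  Merge [11] + [-1] -> [-1, 11]
  Merge [-8, 3] + [-1, 11] -> [-8, -1, 3, 11]
  Merge [-9] + [26] -> [-9, 26]
  Merge [5] + [1] -> [1, 5]
  Merge [-9, 26] + [1, 5] -> [-9, 1, 5, 26]
  Merge [-8, -1, 3, 11] + [-9, 1, 5, 26] -> [-9, -8, -1, 1, 3, 5, 11, 26]


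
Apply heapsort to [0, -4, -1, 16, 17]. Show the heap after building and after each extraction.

Build heap: [17, 16, -1, 0, -4]
Extract 17: [16, 0, -1, -4, 17]
Extract 16: [0, -4, -1, 16, 17]
Extract 0: [-1, -4, 0, 16, 17]
Extract -1: [-4, -1, 0, 16, 17]


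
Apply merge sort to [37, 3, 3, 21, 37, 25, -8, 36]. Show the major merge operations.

Divide and conquer:
  Merge [37] + [3] -> [3, 37]
  Merge [3] + [21] -> [3, 21]
  Merge [3, 37] + [3, 21] -> [3, 3, 21, 37]
  Merge [37] + [25] -> [25, 37]
  Merge [-8] + [36] -> [-8, 36]
  Merge [25, 37] + [-8, 36] -> [-8, 25, 36, 37]
  Merge [3, 3, 21, 37] + [-8, 25, 36, 37] -> [-8, 3, 3, 21, 25, 36, 37, 37]


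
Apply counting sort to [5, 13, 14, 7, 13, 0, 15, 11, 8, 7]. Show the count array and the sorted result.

Count array: [1, 0, 0, 0, 0, 1, 0, 2, 1, 0, 0, 1, 0, 2, 1, 1]
(count[i] = number of elements equal to i)
Cumulative count: [1, 1, 1, 1, 1, 2, 2, 4, 5, 5, 5, 6, 6, 8, 9, 10]
Sorted: [0, 5, 7, 7, 8, 11, 13, 13, 14, 15]


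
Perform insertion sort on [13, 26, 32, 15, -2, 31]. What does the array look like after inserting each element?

First element 13 is already 'sorted'
Insert 26: shifted 0 elements -> [13, 26, 32, 15, -2, 31]
Insert 32: shifted 0 elements -> [13, 26, 32, 15, -2, 31]
Insert 15: shifted 2 elements -> [13, 15, 26, 32, -2, 31]
Insert -2: shifted 4 elements -> [-2, 13, 15, 26, 32, 31]
Insert 31: shifted 1 elements -> [-2, 13, 15, 26, 31, 32]


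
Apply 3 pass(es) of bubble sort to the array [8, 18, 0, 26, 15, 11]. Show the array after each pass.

After pass 1: [8, 0, 18, 15, 11, 26] (3 swaps)
After pass 2: [0, 8, 15, 11, 18, 26] (3 swaps)
After pass 3: [0, 8, 11, 15, 18, 26] (1 swaps)
Total swaps: 7


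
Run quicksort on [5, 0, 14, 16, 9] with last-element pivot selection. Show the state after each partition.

Partition 1: pivot=9 at index 2 -> [5, 0, 9, 16, 14]
Partition 2: pivot=0 at index 0 -> [0, 5, 9, 16, 14]
Partition 3: pivot=14 at index 3 -> [0, 5, 9, 14, 16]


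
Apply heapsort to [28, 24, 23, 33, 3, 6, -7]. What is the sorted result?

Build heap: [33, 28, 23, 24, 3, 6, -7]
Extract 33: [28, 24, 23, -7, 3, 6, 33]
Extract 28: [24, 6, 23, -7, 3, 28, 33]
Extract 24: [23, 6, 3, -7, 24, 28, 33]
Extract 23: [6, -7, 3, 23, 24, 28, 33]
Extract 6: [3, -7, 6, 23, 24, 28, 33]
Extract 3: [-7, 3, 6, 23, 24, 28, 33]


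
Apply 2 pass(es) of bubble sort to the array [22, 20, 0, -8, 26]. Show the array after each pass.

After pass 1: [20, 0, -8, 22, 26] (3 swaps)
After pass 2: [0, -8, 20, 22, 26] (2 swaps)
Total swaps: 5


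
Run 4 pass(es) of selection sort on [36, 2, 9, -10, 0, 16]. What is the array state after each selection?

Pass 1: Select minimum -10 at index 3, swap -> [-10, 2, 9, 36, 0, 16]
Pass 2: Select minimum 0 at index 4, swap -> [-10, 0, 9, 36, 2, 16]
Pass 3: Select minimum 2 at index 4, swap -> [-10, 0, 2, 36, 9, 16]
Pass 4: Select minimum 9 at index 4, swap -> [-10, 0, 2, 9, 36, 16]


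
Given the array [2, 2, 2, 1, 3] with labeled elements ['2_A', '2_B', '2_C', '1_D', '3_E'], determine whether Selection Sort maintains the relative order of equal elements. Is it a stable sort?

Trace Selection Sort on the labeled array (the key is the number; the letter only tracks identity):
  Pass 1: minimum of unsorted part is 1_D at index 3; swap it with 2_A at index 0 -> [1_D, 2_B, 2_C, 2_A, 3_E]
  Pass 2: minimum 2_B is already at index 1; no swap -> [1_D, 2_B, 2_C, 2_A, 3_E]
  Pass 3: minimum 2_C is already at index 2; no swap -> [1_D, 2_B, 2_C, 2_A, 3_E]
  Pass 4: minimum 2_A is already at index 3; no swap -> [1_D, 2_B, 2_C, 2_A, 3_E]
Final order: [1_D, 2_B, 2_C, 2_A, 3_E]
Equal keys:
  value 2: originally 2_A, 2_B, 2_C; after sorting 2_B, 2_C, 2_A -> order changed
Equal keys were reordered, so Selection Sort is not stable: the long-range swap that moves the minimum into place can carry an element past an equal key. (One such input is enough; an unstable sort may happen to preserve order on other inputs, but it gives no guarantee.)
Answer: Not stable


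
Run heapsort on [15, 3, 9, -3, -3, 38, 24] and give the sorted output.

Build heap: [38, 3, 24, -3, -3, 9, 15]
Extract 38: [24, 3, 15, -3, -3, 9, 38]
Extract 24: [15, 3, 9, -3, -3, 24, 38]
Extract 15: [9, 3, -3, -3, 15, 24, 38]
Extract 9: [3, -3, -3, 9, 15, 24, 38]
Extract 3: [-3, -3, 3, 9, 15, 24, 38]
Extract -3: [-3, -3, 3, 9, 15, 24, 38]


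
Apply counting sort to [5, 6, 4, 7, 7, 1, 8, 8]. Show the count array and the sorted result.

Count array: [0, 1, 0, 0, 1, 1, 1, 2, 2]
(count[i] = number of elements equal to i)
Cumulative count: [0, 1, 1, 1, 2, 3, 4, 6, 8]
Sorted: [1, 4, 5, 6, 7, 7, 8, 8]


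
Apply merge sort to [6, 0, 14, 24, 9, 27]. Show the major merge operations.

Divide and conquer:
  Merge [0] + [14] -> [0, 14]
  Merge [6] + [0, 14] -> [0, 6, 14]
  Merge [9] + [27] -> [9, 27]
  Merge [24] + [9, 27] -> [9, 24, 27]
  Merge [0, 6, 14] + [9, 24, 27] -> [0, 6, 9, 14, 24, 27]


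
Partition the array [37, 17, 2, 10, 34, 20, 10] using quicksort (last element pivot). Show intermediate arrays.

Partition 1: pivot=10 at index 2 -> [2, 10, 10, 17, 34, 20, 37]
Partition 2: pivot=10 at index 1 -> [2, 10, 10, 17, 34, 20, 37]
Partition 3: pivot=37 at index 6 -> [2, 10, 10, 17, 34, 20, 37]
Partition 4: pivot=20 at index 4 -> [2, 10, 10, 17, 20, 34, 37]


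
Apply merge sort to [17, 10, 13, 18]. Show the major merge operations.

Divide and conquer:
  Merge [17] + [10] -> [10, 17]
  Merge [13] + [18] -> [13, 18]
  Merge [10, 17] + [13, 18] -> [10, 13, 17, 18]


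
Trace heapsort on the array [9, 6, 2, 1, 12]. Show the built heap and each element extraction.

Build heap: [12, 9, 2, 1, 6]
Extract 12: [9, 6, 2, 1, 12]
Extract 9: [6, 1, 2, 9, 12]
Extract 6: [2, 1, 6, 9, 12]
Extract 2: [1, 2, 6, 9, 12]


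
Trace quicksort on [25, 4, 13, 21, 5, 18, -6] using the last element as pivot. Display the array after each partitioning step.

Partition 1: pivot=-6 at index 0 -> [-6, 4, 13, 21, 5, 18, 25]
Partition 2: pivot=25 at index 6 -> [-6, 4, 13, 21, 5, 18, 25]
Partition 3: pivot=18 at index 4 -> [-6, 4, 13, 5, 18, 21, 25]
Partition 4: pivot=5 at index 2 -> [-6, 4, 5, 13, 18, 21, 25]


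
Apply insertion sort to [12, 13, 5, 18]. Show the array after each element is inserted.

First element 12 is already 'sorted'
Insert 13: shifted 0 elements -> [12, 13, 5, 18]
Insert 5: shifted 2 elements -> [5, 12, 13, 18]
Insert 18: shifted 0 elements -> [5, 12, 13, 18]


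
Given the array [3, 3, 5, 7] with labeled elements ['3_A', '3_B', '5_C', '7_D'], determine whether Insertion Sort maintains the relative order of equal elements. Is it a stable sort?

Trace Insertion Sort on the labeled array (the key is the number; the letter only tracks identity):
  Insert 3_B at index 1: [3_A, 3_B, 5_C, 7_D]
  Insert 5_C at index 2: [3_A, 3_B, 5_C, 7_D]
  Insert 7_D at index 3: [3_A, 3_B, 5_C, 7_D]
Final order: [3_A, 3_B, 5_C, 7_D]
Equal keys:
  value 3: originally 3_A, 3_B; after sorting 3_A, 3_B -> order preserved
All equal keys kept their original relative order. Insertion Sort is stable: elements are shifted only while they are strictly greater than the key, so a key is inserted after any equal elements already placed.
Answer: Stable


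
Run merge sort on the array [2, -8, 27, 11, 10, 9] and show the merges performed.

Divide and conquer:
  Merge [-8] + [27] -> [-8, 27]
  Merge [2] + [-8, 27] -> [-8, 2, 27]
  Merge [10] + [9] -> [9, 10]
  Merge [11] + [9, 10] -> [9, 10, 11]
  Merge [-8, 2, 27] + [9, 10, 11] -> [-8, 2, 9, 10, 11, 27]


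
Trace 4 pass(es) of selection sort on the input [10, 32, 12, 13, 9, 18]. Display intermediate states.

Pass 1: Select minimum 9 at index 4, swap -> [9, 32, 12, 13, 10, 18]
Pass 2: Select minimum 10 at index 4, swap -> [9, 10, 12, 13, 32, 18]
Pass 3: Select minimum 12 at index 2, swap -> [9, 10, 12, 13, 32, 18]
Pass 4: Select minimum 13 at index 3, swap -> [9, 10, 12, 13, 32, 18]


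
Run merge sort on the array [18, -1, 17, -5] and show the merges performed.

Divide and conquer:
  Merge [18] + [-1] -> [-1, 18]
  Merge [17] + [-5] -> [-5, 17]
  Merge [-1, 18] + [-5, 17] -> [-5, -1, 17, 18]


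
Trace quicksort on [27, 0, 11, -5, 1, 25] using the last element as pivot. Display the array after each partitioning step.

Partition 1: pivot=25 at index 4 -> [0, 11, -5, 1, 25, 27]
Partition 2: pivot=1 at index 2 -> [0, -5, 1, 11, 25, 27]
Partition 3: pivot=-5 at index 0 -> [-5, 0, 1, 11, 25, 27]


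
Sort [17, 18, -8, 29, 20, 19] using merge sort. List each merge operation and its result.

Divide and conquer:
  Merge [18] + [-8] -> [-8, 18]
  Merge [17] + [-8, 18] -> [-8, 17, 18]
  Merge [20] + [19] -> [19, 20]
  Merge [29] + [19, 20] -> [19, 20, 29]
  Merge [-8, 17, 18] + [19, 20, 29] -> [-8, 17, 18, 19, 20, 29]


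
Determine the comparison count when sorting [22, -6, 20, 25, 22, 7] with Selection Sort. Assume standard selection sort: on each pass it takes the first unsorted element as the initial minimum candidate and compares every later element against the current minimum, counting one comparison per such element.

Pass 1: scan indices 1..5 for the minimum = 5 comparison(s); min is -6, place at index 0 -> [-6, 22, 20, 25, 22, 7]
Pass 2: scan indices 2..5 for the minimum = 4 comparison(s); min is 7, place at index 1 -> [-6, 7, 20, 25, 22, 22]
Pass 3: scan indices 3..5 for the minimum = 3 comparison(s); min is 20, place at index 2 -> [-6, 7, 20, 25, 22, 22]
Pass 4: scan indices 4..5 for the minimum = 2 comparison(s); min is 22, place at index 3 -> [-6, 7, 20, 22, 25, 22]
Pass 5: scan indices 5..5 for the minimum = 1 comparison(s); min is 22, place at index 4 -> [-6, 7, 20, 22, 22, 25]
Selection sort always scans the whole unsorted suffix, so the count is (n-1) + (n-2) + ... + 1 = n(n-1)/2 = 6*5/2 = 15 regardless of the input order.
Total comparisons: 5 + 4 + 3 + 2 + 1 = 15


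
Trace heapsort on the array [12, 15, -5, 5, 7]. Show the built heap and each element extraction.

Build heap: [15, 12, -5, 5, 7]
Extract 15: [12, 7, -5, 5, 15]
Extract 12: [7, 5, -5, 12, 15]
Extract 7: [5, -5, 7, 12, 15]
Extract 5: [-5, 5, 7, 12, 15]


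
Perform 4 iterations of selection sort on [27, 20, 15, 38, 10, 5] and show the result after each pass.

Pass 1: Select minimum 5 at index 5, swap -> [5, 20, 15, 38, 10, 27]
Pass 2: Select minimum 10 at index 4, swap -> [5, 10, 15, 38, 20, 27]
Pass 3: Select minimum 15 at index 2, swap -> [5, 10, 15, 38, 20, 27]
Pass 4: Select minimum 20 at index 4, swap -> [5, 10, 15, 20, 38, 27]


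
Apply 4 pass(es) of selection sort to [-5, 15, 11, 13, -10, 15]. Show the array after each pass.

Pass 1: Select minimum -10 at index 4, swap -> [-10, 15, 11, 13, -5, 15]
Pass 2: Select minimum -5 at index 4, swap -> [-10, -5, 11, 13, 15, 15]
Pass 3: Select minimum 11 at index 2, swap -> [-10, -5, 11, 13, 15, 15]
Pass 4: Select minimum 13 at index 3, swap -> [-10, -5, 11, 13, 15, 15]


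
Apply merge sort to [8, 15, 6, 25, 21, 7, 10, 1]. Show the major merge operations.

Divide and conquer:
  Merge [8] + [15] -> [8, 15]
  Merge [6] + [25] -> [6, 25]
  Merge [8, 15] + [6, 25] -> [6, 8, 15, 25]
  Merge [21] + [7] -> [7, 21]
  Merge [10] + [1] -> [1, 10]
  Merge [7, 21] + [1, 10] -> [1, 7, 10, 21]
  Merge [6, 8, 15, 25] + [1, 7, 10, 21] -> [1, 6, 7, 8, 10, 15, 21, 25]


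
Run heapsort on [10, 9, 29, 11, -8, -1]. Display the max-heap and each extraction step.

Build heap: [29, 11, 10, 9, -8, -1]
Extract 29: [11, 9, 10, -1, -8, 29]
Extract 11: [10, 9, -8, -1, 11, 29]
Extract 10: [9, -1, -8, 10, 11, 29]
Extract 9: [-1, -8, 9, 10, 11, 29]
Extract -1: [-8, -1, 9, 10, 11, 29]


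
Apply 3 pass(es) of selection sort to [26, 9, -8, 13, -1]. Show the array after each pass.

Pass 1: Select minimum -8 at index 2, swap -> [-8, 9, 26, 13, -1]
Pass 2: Select minimum -1 at index 4, swap -> [-8, -1, 26, 13, 9]
Pass 3: Select minimum 9 at index 4, swap -> [-8, -1, 9, 13, 26]


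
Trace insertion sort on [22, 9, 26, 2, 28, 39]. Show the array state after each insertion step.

First element 22 is already 'sorted'
Insert 9: shifted 1 elements -> [9, 22, 26, 2, 28, 39]
Insert 26: shifted 0 elements -> [9, 22, 26, 2, 28, 39]
Insert 2: shifted 3 elements -> [2, 9, 22, 26, 28, 39]
Insert 28: shifted 0 elements -> [2, 9, 22, 26, 28, 39]
Insert 39: shifted 0 elements -> [2, 9, 22, 26, 28, 39]


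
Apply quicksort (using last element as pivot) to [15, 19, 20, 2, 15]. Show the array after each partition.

Partition 1: pivot=15 at index 2 -> [15, 2, 15, 19, 20]
Partition 2: pivot=2 at index 0 -> [2, 15, 15, 19, 20]
Partition 3: pivot=20 at index 4 -> [2, 15, 15, 19, 20]


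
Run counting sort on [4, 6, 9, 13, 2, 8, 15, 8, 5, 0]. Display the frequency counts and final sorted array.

Count array: [1, 0, 1, 0, 1, 1, 1, 0, 2, 1, 0, 0, 0, 1, 0, 1]
(count[i] = number of elements equal to i)
Cumulative count: [1, 1, 2, 2, 3, 4, 5, 5, 7, 8, 8, 8, 8, 9, 9, 10]
Sorted: [0, 2, 4, 5, 6, 8, 8, 9, 13, 15]


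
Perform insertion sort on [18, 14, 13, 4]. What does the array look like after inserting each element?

First element 18 is already 'sorted'
Insert 14: shifted 1 elements -> [14, 18, 13, 4]
Insert 13: shifted 2 elements -> [13, 14, 18, 4]
Insert 4: shifted 3 elements -> [4, 13, 14, 18]


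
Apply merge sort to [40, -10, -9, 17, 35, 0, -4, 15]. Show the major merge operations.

Divide and conquer:
  Merge [40] + [-10] -> [-10, 40]
  Merge [-9] + [17] -> [-9, 17]
  Merge [-10, 40] + [-9, 17] -> [-10, -9, 17, 40]
  Merge [35] + [0] -> [0, 35]
  Merge [-4] + [15] -> [-4, 15]
  Merge [0, 35] + [-4, 15] -> [-4, 0, 15, 35]
  Merge [-10, -9, 17, 40] + [-4, 0, 15, 35] -> [-10, -9, -4, 0, 15, 17, 35, 40]


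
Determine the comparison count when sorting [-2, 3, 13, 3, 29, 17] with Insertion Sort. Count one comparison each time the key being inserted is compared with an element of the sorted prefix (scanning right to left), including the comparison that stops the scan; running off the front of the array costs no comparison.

Insert 3: -2 <= 3 (stop) = 1 comparison(s) -> [-2, 3, 13, 3, 29, 17]
Insert 13: 3 <= 13 (stop) = 1 comparison(s) -> [-2, 3, 13, 3, 29, 17]
Insert 3: 13 > 3 (shift), 3 <= 3 (stop) = 2 comparison(s) -> [-2, 3, 3, 13, 29, 17]
Insert 29: 13 <= 29 (stop) = 1 comparison(s) -> [-2, 3, 3, 13, 29, 17]
Insert 17: 29 > 17 (shift), 13 <= 17 (stop) = 2 comparison(s) -> [-2, 3, 3, 13, 17, 29]
Total comparisons: 1 + 1 + 2 + 1 + 2 = 7


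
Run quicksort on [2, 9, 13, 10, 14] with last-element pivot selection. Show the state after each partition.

Partition 1: pivot=14 at index 4 -> [2, 9, 13, 10, 14]
Partition 2: pivot=10 at index 2 -> [2, 9, 10, 13, 14]
Partition 3: pivot=9 at index 1 -> [2, 9, 10, 13, 14]


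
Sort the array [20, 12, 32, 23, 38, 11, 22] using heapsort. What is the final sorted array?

Build heap: [38, 23, 32, 20, 12, 11, 22]
Extract 38: [32, 23, 22, 20, 12, 11, 38]
Extract 32: [23, 20, 22, 11, 12, 32, 38]
Extract 23: [22, 20, 12, 11, 23, 32, 38]
Extract 22: [20, 11, 12, 22, 23, 32, 38]
Extract 20: [12, 11, 20, 22, 23, 32, 38]
Extract 12: [11, 12, 20, 22, 23, 32, 38]
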